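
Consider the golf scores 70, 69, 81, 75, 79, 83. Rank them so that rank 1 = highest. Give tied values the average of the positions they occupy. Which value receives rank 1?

Sorted (descending): 83, 81, 79, 75, 70, 69
No ties — each value takes its position as its rank.
Rank 1 → value 83.

83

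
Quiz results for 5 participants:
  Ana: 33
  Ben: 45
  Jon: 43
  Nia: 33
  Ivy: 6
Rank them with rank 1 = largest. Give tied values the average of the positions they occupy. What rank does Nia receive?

Sorted (descending): 45, 43, 33, 33, 6
The 2 values of 33 occupy positions 3–4 → average rank (3+4)/2 = 3.5.
Nia has value 33 → rank 3.5.

3.5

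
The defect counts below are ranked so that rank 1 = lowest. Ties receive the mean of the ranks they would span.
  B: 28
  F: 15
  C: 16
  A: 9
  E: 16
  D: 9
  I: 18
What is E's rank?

Sorted (ascending): 9, 9, 15, 16, 16, 18, 28
The 2 values of 9 occupy positions 1–2 → average rank (1+2)/2 = 1.5.
The 2 values of 16 occupy positions 4–5 → average rank (4+5)/2 = 4.5.
E has value 16 → rank 4.5.

4.5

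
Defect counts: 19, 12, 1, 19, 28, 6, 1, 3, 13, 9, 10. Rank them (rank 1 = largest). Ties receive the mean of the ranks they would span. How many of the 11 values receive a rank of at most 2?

1

Sorted (descending): 28, 19, 19, 13, 12, 10, 9, 6, 3, 1, 1
The 2 values of 19 occupy positions 2–3 → average rank (2+3)/2 = 2.5.
The 2 values of 1 occupy positions 10–11 → average rank (10+11)/2 = 10.5.
Ranks ≤ 2: {1} → 1 value.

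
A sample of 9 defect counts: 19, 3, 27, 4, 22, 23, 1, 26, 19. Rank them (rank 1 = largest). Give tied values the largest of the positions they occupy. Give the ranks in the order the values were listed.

Sorted (descending): 27, 26, 23, 22, 19, 19, 4, 3, 1
The 2 values of 19 occupy positions 5–6 → each gets rank 6.

6, 8, 1, 7, 4, 3, 9, 2, 6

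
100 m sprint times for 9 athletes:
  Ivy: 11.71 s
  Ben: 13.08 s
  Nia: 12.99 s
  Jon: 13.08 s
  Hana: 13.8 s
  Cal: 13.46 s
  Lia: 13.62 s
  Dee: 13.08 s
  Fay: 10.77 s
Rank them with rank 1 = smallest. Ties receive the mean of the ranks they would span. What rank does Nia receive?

Sorted (ascending): 10.77, 11.71, 12.99, 13.08, 13.08, 13.08, 13.46, 13.62, 13.8
The 3 values of 13.08 occupy positions 4–6 → average rank 5.
Nia has value 12.99 s → rank 3.

3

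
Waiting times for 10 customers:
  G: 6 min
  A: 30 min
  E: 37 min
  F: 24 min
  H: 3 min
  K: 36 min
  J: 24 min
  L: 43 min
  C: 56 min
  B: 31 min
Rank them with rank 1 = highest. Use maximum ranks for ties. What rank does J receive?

8

Sorted (descending): 56, 43, 37, 36, 31, 30, 24, 24, 6, 3
The 2 values of 24 occupy positions 7–8 → each gets rank 8.
J has value 24 min → rank 8.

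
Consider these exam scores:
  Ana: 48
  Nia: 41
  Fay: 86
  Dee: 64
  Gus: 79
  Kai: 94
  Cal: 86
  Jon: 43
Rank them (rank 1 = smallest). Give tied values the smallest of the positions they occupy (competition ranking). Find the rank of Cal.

6

Sorted (ascending): 41, 43, 48, 64, 79, 86, 86, 94
The 2 values of 86 occupy positions 6–7 → each gets rank 6.
Cal has value 86 → rank 6.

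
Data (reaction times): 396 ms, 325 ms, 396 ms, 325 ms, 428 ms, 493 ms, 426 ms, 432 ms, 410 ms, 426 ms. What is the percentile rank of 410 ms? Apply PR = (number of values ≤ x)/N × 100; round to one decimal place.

N = 10.
Strictly below 410: 4. Equal to 410: 1.
PR = 5/10 × 100 = 50.0

50.0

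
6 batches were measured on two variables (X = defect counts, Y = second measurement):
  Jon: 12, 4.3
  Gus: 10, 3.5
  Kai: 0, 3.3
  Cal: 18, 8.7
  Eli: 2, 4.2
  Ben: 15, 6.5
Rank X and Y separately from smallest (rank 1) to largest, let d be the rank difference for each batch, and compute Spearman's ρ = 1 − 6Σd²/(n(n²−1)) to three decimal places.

0.943

Ranks of variable 1: 4, 3, 1, 6, 2, 5
Ranks of variable 2: 4, 2, 1, 6, 3, 5
d = r₁ − r₂: 0, 1, 0, 0, -1, 0
d²: 0, 1, 0, 0, 1, 0; Σd² = 2
ρ = 1 − 6·2/(6·35) = 1 − 12/210 = 0.943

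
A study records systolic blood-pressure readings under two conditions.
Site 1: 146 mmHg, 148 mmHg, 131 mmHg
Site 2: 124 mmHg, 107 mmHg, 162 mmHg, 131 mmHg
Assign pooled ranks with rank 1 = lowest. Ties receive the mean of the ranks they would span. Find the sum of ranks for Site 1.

14.5

Sorted (ascending): 107, 124, 131, 131, 146, 148, 162
The 2 values of 131 occupy positions 3–4 → average rank (3+4)/2 = 3.5.
Site 1 values → pooled ranks: 146→5, 148→6, 131→3.5
Rank sum = 5 + 6 + 3.5 = 14.5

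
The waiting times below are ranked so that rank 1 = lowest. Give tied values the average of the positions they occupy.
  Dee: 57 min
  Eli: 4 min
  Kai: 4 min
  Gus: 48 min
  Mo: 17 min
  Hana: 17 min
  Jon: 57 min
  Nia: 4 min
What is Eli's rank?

2

Sorted (ascending): 4, 4, 4, 17, 17, 48, 57, 57
The 3 values of 4 occupy positions 1–3 → average rank 2.
The 2 values of 17 occupy positions 4–5 → average rank (4+5)/2 = 4.5.
The 2 values of 57 occupy positions 7–8 → average rank (7+8)/2 = 7.5.
Eli has value 4 min → rank 2.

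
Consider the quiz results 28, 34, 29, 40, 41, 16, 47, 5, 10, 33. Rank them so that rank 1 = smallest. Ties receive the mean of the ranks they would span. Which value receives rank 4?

Sorted (ascending): 5, 10, 16, 28, 29, 33, 34, 40, 41, 47
No ties — each value takes its position as its rank.
Rank 4 → value 28.

28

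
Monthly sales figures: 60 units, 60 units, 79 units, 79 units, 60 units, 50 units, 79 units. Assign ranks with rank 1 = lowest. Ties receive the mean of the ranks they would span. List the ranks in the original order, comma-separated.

Sorted (ascending): 50, 60, 60, 60, 79, 79, 79
The 3 values of 60 occupy positions 2–4 → average rank 3.
The 3 values of 79 occupy positions 5–7 → average rank 6.

3, 3, 6, 6, 3, 1, 6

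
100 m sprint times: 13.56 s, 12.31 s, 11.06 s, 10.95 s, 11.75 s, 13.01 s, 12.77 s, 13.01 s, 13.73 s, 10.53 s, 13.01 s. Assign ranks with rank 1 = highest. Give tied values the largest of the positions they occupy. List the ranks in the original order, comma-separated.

2, 7, 9, 10, 8, 5, 6, 5, 1, 11, 5

Sorted (descending): 13.73, 13.56, 13.01, 13.01, 13.01, 12.77, 12.31, 11.75, 11.06, 10.95, 10.53
The 3 values of 13.01 occupy positions 3–5 → each gets rank 5.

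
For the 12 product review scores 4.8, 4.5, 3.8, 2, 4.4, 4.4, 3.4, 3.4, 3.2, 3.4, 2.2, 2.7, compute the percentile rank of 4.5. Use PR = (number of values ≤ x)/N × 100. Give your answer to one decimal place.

91.7

N = 12.
Strictly below 4.5: 10. Equal to 4.5: 1.
PR = 11/12 × 100 = 91.7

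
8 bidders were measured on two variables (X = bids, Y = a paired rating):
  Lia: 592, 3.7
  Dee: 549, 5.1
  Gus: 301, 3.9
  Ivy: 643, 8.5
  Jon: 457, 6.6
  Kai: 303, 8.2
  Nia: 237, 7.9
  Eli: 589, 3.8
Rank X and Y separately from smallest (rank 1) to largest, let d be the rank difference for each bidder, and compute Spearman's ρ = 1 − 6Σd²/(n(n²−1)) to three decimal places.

Ranks of variable 1: 7, 5, 2, 8, 4, 3, 1, 6
Ranks of variable 2: 1, 4, 3, 8, 5, 7, 6, 2
d = r₁ − r₂: 6, 1, -1, 0, -1, -4, -5, 4
d²: 36, 1, 1, 0, 1, 16, 25, 16; Σd² = 96
ρ = 1 − 6·96/(8·63) = 1 − 576/504 = -0.143

-0.143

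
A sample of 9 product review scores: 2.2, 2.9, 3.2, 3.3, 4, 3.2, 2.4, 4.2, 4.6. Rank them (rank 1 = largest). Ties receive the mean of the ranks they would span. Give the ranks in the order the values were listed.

9, 7, 5.5, 4, 3, 5.5, 8, 2, 1

Sorted (descending): 4.6, 4.2, 4, 3.3, 3.2, 3.2, 2.9, 2.4, 2.2
The 2 values of 3.2 occupy positions 5–6 → average rank (5+6)/2 = 5.5.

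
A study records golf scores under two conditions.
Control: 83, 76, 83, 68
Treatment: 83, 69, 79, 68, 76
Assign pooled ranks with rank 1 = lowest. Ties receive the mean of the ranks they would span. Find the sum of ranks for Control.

22

Sorted (ascending): 68, 68, 69, 76, 76, 79, 83, 83, 83
The 2 values of 68 occupy positions 1–2 → average rank (1+2)/2 = 1.5.
The 2 values of 76 occupy positions 4–5 → average rank (4+5)/2 = 4.5.
The 3 values of 83 occupy positions 7–9 → average rank 8.
Control values → pooled ranks: 83→8, 76→4.5, 83→8, 68→1.5
Rank sum = 8 + 4.5 + 8 + 1.5 = 22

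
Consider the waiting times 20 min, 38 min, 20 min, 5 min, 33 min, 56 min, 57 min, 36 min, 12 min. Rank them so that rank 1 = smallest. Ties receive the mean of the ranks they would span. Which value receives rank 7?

Sorted (ascending): 5, 12, 20, 20, 33, 36, 38, 56, 57
The 2 values of 20 occupy positions 3–4 → average rank (3+4)/2 = 3.5.
Rank 7 → value 38.

38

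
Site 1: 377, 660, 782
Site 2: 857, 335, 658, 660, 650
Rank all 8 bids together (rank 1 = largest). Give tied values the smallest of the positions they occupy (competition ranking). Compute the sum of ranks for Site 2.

Sorted (descending): 857, 782, 660, 660, 658, 650, 377, 335
The 2 values of 660 occupy positions 3–4 → each gets rank 3.
Site 2 values → pooled ranks: 857→1, 335→8, 658→5, 660→3, 650→6
Rank sum = 1 + 8 + 5 + 3 + 6 = 23

23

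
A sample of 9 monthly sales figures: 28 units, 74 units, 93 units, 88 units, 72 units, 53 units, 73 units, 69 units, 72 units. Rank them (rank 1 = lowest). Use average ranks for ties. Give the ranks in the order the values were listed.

Sorted (ascending): 28, 53, 69, 72, 72, 73, 74, 88, 93
The 2 values of 72 occupy positions 4–5 → average rank (4+5)/2 = 4.5.

1, 7, 9, 8, 4.5, 2, 6, 3, 4.5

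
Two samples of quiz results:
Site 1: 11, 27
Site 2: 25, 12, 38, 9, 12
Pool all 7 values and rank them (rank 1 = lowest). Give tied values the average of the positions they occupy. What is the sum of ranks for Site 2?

Sorted (ascending): 9, 11, 12, 12, 25, 27, 38
The 2 values of 12 occupy positions 3–4 → average rank (3+4)/2 = 3.5.
Site 2 values → pooled ranks: 25→5, 12→3.5, 38→7, 9→1, 12→3.5
Rank sum = 5 + 3.5 + 7 + 1 + 3.5 = 20

20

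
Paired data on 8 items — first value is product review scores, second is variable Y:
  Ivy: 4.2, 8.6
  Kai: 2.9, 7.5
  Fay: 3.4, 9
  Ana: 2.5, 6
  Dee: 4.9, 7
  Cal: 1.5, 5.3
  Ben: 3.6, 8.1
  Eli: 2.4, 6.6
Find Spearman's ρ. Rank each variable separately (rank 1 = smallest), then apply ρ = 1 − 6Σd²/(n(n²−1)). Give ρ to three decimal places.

Ranks of variable 1: 7, 4, 5, 3, 8, 1, 6, 2
Ranks of variable 2: 7, 5, 8, 2, 4, 1, 6, 3
d = r₁ − r₂: 0, -1, -3, 1, 4, 0, 0, -1
d²: 0, 1, 9, 1, 16, 0, 0, 1; Σd² = 28
ρ = 1 − 6·28/(8·63) = 1 − 168/504 = 0.667

0.667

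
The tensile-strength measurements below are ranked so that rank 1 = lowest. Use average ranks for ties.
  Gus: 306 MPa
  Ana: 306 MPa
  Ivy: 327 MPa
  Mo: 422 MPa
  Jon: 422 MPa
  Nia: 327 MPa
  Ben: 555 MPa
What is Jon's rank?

5.5

Sorted (ascending): 306, 306, 327, 327, 422, 422, 555
The 2 values of 306 occupy positions 1–2 → average rank (1+2)/2 = 1.5.
The 2 values of 327 occupy positions 3–4 → average rank (3+4)/2 = 3.5.
The 2 values of 422 occupy positions 5–6 → average rank (5+6)/2 = 5.5.
Jon has value 422 MPa → rank 5.5.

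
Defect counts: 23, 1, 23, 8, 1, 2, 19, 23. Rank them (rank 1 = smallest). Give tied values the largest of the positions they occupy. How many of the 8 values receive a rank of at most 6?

5

Sorted (ascending): 1, 1, 2, 8, 19, 23, 23, 23
The 2 values of 1 occupy positions 1–2 → each gets rank 2.
The 3 values of 23 occupy positions 6–8 → each gets rank 8.
Ranks ≤ 6: {2, 2, 3, 4, 5} → 5 values.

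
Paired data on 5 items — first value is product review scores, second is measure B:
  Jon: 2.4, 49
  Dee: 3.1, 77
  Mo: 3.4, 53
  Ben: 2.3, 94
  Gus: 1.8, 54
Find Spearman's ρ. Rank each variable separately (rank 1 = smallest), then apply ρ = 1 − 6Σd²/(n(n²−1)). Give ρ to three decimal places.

-0.300

Ranks of variable 1: 3, 4, 5, 2, 1
Ranks of variable 2: 1, 4, 2, 5, 3
d = r₁ − r₂: 2, 0, 3, -3, -2
d²: 4, 0, 9, 9, 4; Σd² = 26
ρ = 1 − 6·26/(5·24) = 1 − 156/120 = -0.300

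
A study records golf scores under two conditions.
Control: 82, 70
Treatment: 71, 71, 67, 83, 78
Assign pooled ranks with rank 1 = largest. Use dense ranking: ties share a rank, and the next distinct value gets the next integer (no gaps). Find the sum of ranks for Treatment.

Sorted (descending): 83, 82, 78, 71, 71, 70, 67
The 2 values of 71 share dense rank 4.
Remaining distinct values take the next consecutive integers.
Treatment values → pooled ranks: 71→4, 71→4, 67→6, 83→1, 78→3
Rank sum = 4 + 4 + 6 + 1 + 3 = 18

18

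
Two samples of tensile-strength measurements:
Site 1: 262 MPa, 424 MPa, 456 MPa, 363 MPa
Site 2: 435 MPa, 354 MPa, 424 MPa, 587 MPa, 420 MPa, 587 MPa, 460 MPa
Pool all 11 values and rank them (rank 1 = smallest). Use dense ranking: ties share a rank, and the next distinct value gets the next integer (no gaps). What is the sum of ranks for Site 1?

16

Sorted (ascending): 262, 354, 363, 420, 424, 424, 435, 456, 460, 587, 587
The 2 values of 424 share dense rank 5.
The 2 values of 587 share dense rank 9.
Remaining distinct values take the next consecutive integers.
Site 1 values → pooled ranks: 262→1, 424→5, 456→7, 363→3
Rank sum = 1 + 5 + 7 + 3 = 16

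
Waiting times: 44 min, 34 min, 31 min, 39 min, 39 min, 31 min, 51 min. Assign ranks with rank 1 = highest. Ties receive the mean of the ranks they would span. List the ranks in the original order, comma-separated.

2, 5, 6.5, 3.5, 3.5, 6.5, 1

Sorted (descending): 51, 44, 39, 39, 34, 31, 31
The 2 values of 39 occupy positions 3–4 → average rank (3+4)/2 = 3.5.
The 2 values of 31 occupy positions 6–7 → average rank (6+7)/2 = 6.5.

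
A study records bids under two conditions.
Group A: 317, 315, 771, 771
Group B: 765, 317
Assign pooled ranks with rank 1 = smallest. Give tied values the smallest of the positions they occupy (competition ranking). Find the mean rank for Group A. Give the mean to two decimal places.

3.25

Sorted (ascending): 315, 317, 317, 765, 771, 771
The 2 values of 317 occupy positions 2–3 → each gets rank 2.
The 2 values of 771 occupy positions 5–6 → each gets rank 5.
Group A values → pooled ranks: 317→2, 315→1, 771→5, 771→5
Mean rank = (2 + 1 + 5 + 5) / 4 = 3.25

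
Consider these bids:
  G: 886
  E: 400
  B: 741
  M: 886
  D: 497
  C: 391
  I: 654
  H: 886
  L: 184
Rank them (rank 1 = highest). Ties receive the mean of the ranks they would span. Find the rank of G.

Sorted (descending): 886, 886, 886, 741, 654, 497, 400, 391, 184
The 3 values of 886 occupy positions 1–3 → average rank 2.
G has value 886 → rank 2.

2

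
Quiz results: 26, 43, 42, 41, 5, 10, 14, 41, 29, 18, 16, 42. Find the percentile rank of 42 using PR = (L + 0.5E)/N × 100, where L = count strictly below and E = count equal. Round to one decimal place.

83.3

N = 12.
Strictly below 42: 9. Equal to 42: 2.
PR = (9 + 0.5·2)/12 × 100 = 83.3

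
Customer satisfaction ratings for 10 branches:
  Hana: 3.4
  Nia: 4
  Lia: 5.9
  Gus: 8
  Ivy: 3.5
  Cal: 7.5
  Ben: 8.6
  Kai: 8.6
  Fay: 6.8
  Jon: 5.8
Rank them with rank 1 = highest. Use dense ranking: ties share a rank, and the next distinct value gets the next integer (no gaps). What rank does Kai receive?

Sorted (descending): 8.6, 8.6, 8, 7.5, 6.8, 5.9, 5.8, 4, 3.5, 3.4
The 2 values of 8.6 share dense rank 1.
Remaining distinct values take the next consecutive integers.
Kai has value 8.6 → rank 1.

1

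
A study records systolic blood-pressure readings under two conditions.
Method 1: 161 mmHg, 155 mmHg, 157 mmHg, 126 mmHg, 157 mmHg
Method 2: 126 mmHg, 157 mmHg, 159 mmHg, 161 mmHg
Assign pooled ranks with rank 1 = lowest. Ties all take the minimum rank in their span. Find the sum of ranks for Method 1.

Sorted (ascending): 126, 126, 155, 157, 157, 157, 159, 161, 161
The 2 values of 126 occupy positions 1–2 → each gets rank 1.
The 3 values of 157 occupy positions 4–6 → each gets rank 4.
The 2 values of 161 occupy positions 8–9 → each gets rank 8.
Method 1 values → pooled ranks: 161→8, 155→3, 157→4, 126→1, 157→4
Rank sum = 8 + 3 + 4 + 1 + 4 = 20

20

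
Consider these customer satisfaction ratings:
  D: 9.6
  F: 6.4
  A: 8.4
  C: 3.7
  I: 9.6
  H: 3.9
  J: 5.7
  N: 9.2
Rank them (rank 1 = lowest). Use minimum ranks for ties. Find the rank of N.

Sorted (ascending): 3.7, 3.9, 5.7, 6.4, 8.4, 9.2, 9.6, 9.6
The 2 values of 9.6 occupy positions 7–8 → each gets rank 7.
N has value 9.2 → rank 6.

6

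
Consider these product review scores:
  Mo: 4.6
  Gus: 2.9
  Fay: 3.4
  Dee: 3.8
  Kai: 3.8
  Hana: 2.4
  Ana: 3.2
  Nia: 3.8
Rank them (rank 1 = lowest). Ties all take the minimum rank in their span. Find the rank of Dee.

Sorted (ascending): 2.4, 2.9, 3.2, 3.4, 3.8, 3.8, 3.8, 4.6
The 3 values of 3.8 occupy positions 5–7 → each gets rank 5.
Dee has value 3.8 → rank 5.

5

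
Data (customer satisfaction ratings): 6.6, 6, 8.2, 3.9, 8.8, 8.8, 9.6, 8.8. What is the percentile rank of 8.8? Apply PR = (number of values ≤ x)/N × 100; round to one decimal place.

87.5

N = 8.
Strictly below 8.8: 4. Equal to 8.8: 3.
PR = 7/8 × 100 = 87.5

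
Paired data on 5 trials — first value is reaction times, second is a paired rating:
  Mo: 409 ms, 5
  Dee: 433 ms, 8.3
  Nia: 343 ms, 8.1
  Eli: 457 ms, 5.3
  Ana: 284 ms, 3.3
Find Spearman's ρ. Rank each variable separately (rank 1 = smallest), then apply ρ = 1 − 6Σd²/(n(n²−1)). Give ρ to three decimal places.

Ranks of variable 1: 3, 4, 2, 5, 1
Ranks of variable 2: 2, 5, 4, 3, 1
d = r₁ − r₂: 1, -1, -2, 2, 0
d²: 1, 1, 4, 4, 0; Σd² = 10
ρ = 1 − 6·10/(5·24) = 1 − 60/120 = 0.500

0.500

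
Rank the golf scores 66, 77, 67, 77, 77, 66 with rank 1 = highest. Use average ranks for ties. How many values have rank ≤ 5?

4

Sorted (descending): 77, 77, 77, 67, 66, 66
The 3 values of 77 occupy positions 1–3 → average rank 2.
The 2 values of 66 occupy positions 5–6 → average rank (5+6)/2 = 5.5.
Ranks ≤ 5: {2, 2, 2, 4} → 4 values.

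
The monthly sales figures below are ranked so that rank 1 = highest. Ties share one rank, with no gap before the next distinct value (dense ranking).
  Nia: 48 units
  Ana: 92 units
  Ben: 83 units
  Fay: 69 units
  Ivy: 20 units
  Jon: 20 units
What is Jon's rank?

5

Sorted (descending): 92, 83, 69, 48, 20, 20
The 2 values of 20 share dense rank 5.
Remaining distinct values take the next consecutive integers.
Jon has value 20 units → rank 5.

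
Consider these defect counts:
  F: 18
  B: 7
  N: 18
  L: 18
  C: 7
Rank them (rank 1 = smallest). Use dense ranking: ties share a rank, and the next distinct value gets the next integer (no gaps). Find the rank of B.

Sorted (ascending): 7, 7, 18, 18, 18
The 2 values of 7 share dense rank 1.
The 3 values of 18 share dense rank 2.
B has value 7 → rank 1.

1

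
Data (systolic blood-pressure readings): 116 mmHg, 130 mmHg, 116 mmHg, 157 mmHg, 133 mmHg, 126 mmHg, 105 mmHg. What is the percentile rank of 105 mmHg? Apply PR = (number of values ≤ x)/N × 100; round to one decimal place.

14.3

N = 7.
Strictly below 105: 0. Equal to 105: 1.
PR = 1/7 × 100 = 14.3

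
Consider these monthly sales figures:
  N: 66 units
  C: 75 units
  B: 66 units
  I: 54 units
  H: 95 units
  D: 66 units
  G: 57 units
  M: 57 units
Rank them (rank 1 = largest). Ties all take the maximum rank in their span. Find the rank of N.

5

Sorted (descending): 95, 75, 66, 66, 66, 57, 57, 54
The 3 values of 66 occupy positions 3–5 → each gets rank 5.
The 2 values of 57 occupy positions 6–7 → each gets rank 7.
N has value 66 units → rank 5.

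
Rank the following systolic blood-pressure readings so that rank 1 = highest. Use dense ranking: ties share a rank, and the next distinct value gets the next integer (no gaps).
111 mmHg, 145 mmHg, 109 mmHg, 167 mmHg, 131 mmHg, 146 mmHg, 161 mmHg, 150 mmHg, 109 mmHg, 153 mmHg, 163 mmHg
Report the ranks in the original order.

Sorted (descending): 167, 163, 161, 153, 150, 146, 145, 131, 111, 109, 109
The 2 values of 109 share dense rank 10.
Remaining distinct values take the next consecutive integers.

9, 7, 10, 1, 8, 6, 3, 5, 10, 4, 2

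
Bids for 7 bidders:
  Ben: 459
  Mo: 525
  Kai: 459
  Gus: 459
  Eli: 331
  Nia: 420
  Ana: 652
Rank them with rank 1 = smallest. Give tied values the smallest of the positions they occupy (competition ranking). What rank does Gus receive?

Sorted (ascending): 331, 420, 459, 459, 459, 525, 652
The 3 values of 459 occupy positions 3–5 → each gets rank 3.
Gus has value 459 → rank 3.

3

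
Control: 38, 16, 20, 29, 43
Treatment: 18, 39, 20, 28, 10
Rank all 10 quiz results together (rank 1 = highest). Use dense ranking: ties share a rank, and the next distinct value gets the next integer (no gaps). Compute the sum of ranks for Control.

22

Sorted (descending): 43, 39, 38, 29, 28, 20, 20, 18, 16, 10
The 2 values of 20 share dense rank 6.
Remaining distinct values take the next consecutive integers.
Control values → pooled ranks: 38→3, 16→8, 20→6, 29→4, 43→1
Rank sum = 3 + 8 + 6 + 4 + 1 = 22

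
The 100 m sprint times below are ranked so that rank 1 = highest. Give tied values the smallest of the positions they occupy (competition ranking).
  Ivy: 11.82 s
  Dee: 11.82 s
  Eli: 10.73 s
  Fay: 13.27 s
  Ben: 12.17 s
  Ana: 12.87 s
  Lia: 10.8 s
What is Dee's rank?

4

Sorted (descending): 13.27, 12.87, 12.17, 11.82, 11.82, 10.8, 10.73
The 2 values of 11.82 occupy positions 4–5 → each gets rank 4.
Dee has value 11.82 s → rank 4.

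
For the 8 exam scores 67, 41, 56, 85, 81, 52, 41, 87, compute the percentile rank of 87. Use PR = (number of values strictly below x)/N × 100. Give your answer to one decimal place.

N = 8.
Strictly below 87: 7. Equal to 87: 1.
PR = 7/8 × 100 = 87.5

87.5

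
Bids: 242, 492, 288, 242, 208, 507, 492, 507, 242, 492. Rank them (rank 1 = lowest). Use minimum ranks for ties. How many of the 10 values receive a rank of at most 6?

Sorted (ascending): 208, 242, 242, 242, 288, 492, 492, 492, 507, 507
The 3 values of 242 occupy positions 2–4 → each gets rank 2.
The 3 values of 492 occupy positions 6–8 → each gets rank 6.
The 2 values of 507 occupy positions 9–10 → each gets rank 9.
Ranks ≤ 6: {1, 2, 2, 2, 5, 6, 6, 6} → 8 values.

8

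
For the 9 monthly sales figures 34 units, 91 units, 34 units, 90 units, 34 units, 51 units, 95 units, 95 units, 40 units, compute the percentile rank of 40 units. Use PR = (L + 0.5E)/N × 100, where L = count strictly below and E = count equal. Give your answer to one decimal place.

38.9

N = 9.
Strictly below 40: 3. Equal to 40: 1.
PR = (3 + 0.5·1)/9 × 100 = 38.9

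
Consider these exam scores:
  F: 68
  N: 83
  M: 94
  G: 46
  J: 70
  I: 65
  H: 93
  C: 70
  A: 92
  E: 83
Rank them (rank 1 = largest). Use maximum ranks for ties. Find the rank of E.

Sorted (descending): 94, 93, 92, 83, 83, 70, 70, 68, 65, 46
The 2 values of 83 occupy positions 4–5 → each gets rank 5.
The 2 values of 70 occupy positions 6–7 → each gets rank 7.
E has value 83 → rank 5.

5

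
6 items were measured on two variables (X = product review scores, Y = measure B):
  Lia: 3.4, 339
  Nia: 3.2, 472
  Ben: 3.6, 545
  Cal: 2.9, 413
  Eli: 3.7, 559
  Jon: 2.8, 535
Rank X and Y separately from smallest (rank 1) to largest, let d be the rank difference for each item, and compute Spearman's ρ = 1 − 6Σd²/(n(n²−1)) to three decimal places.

0.486

Ranks of variable 1: 4, 3, 5, 2, 6, 1
Ranks of variable 2: 1, 3, 5, 2, 6, 4
d = r₁ − r₂: 3, 0, 0, 0, 0, -3
d²: 9, 0, 0, 0, 0, 9; Σd² = 18
ρ = 1 − 6·18/(6·35) = 1 − 108/210 = 0.486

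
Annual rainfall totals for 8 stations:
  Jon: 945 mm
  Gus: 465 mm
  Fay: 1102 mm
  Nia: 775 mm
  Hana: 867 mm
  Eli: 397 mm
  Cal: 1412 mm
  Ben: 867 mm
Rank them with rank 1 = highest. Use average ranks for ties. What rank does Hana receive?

4.5

Sorted (descending): 1412, 1102, 945, 867, 867, 775, 465, 397
The 2 values of 867 occupy positions 4–5 → average rank (4+5)/2 = 4.5.
Hana has value 867 mm → rank 4.5.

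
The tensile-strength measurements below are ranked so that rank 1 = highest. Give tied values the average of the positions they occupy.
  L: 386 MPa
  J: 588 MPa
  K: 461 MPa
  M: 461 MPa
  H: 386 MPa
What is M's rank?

2.5

Sorted (descending): 588, 461, 461, 386, 386
The 2 values of 461 occupy positions 2–3 → average rank (2+3)/2 = 2.5.
The 2 values of 386 occupy positions 4–5 → average rank (4+5)/2 = 4.5.
M has value 461 MPa → rank 2.5.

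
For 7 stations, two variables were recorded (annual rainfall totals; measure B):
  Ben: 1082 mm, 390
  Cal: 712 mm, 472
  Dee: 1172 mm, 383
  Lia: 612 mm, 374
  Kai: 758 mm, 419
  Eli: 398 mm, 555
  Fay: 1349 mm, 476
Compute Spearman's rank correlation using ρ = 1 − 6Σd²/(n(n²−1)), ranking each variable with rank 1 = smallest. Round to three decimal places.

-0.107

Ranks of variable 1: 5, 3, 6, 2, 4, 1, 7
Ranks of variable 2: 3, 5, 2, 1, 4, 7, 6
d = r₁ − r₂: 2, -2, 4, 1, 0, -6, 1
d²: 4, 4, 16, 1, 0, 36, 1; Σd² = 62
ρ = 1 − 6·62/(7·48) = 1 − 372/336 = -0.107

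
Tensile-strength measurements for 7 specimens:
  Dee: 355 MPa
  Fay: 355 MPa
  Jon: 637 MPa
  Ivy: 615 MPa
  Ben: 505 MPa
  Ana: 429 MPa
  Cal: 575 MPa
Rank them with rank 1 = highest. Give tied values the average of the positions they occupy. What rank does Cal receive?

3

Sorted (descending): 637, 615, 575, 505, 429, 355, 355
The 2 values of 355 occupy positions 6–7 → average rank (6+7)/2 = 6.5.
Cal has value 575 MPa → rank 3.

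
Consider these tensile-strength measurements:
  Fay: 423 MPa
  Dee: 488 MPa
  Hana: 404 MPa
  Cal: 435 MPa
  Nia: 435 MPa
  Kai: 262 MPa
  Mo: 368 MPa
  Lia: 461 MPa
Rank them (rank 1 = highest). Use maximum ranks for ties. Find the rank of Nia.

Sorted (descending): 488, 461, 435, 435, 423, 404, 368, 262
The 2 values of 435 occupy positions 3–4 → each gets rank 4.
Nia has value 435 MPa → rank 4.

4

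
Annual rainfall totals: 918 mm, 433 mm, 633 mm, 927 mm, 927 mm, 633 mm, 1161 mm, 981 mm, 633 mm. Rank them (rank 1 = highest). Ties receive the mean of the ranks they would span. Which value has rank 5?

918

Sorted (descending): 1161, 981, 927, 927, 918, 633, 633, 633, 433
The 2 values of 927 occupy positions 3–4 → average rank (3+4)/2 = 3.5.
The 3 values of 633 occupy positions 6–8 → average rank 7.
Rank 5 → value 918.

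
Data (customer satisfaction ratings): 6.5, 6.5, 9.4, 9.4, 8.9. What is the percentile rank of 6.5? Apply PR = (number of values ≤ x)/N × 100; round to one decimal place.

40.0

N = 5.
Strictly below 6.5: 0. Equal to 6.5: 2.
PR = 2/5 × 100 = 40.0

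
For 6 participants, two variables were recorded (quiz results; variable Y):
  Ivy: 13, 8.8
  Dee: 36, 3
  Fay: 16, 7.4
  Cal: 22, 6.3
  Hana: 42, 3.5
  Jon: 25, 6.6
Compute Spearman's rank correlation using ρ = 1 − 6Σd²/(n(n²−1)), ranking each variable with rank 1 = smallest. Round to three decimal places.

Ranks of variable 1: 1, 5, 2, 3, 6, 4
Ranks of variable 2: 6, 1, 5, 3, 2, 4
d = r₁ − r₂: -5, 4, -3, 0, 4, 0
d²: 25, 16, 9, 0, 16, 0; Σd² = 66
ρ = 1 − 6·66/(6·35) = 1 − 396/210 = -0.886

-0.886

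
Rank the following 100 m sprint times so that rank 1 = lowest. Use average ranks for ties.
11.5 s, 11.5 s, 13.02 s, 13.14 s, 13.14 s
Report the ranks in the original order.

Sorted (ascending): 11.5, 11.5, 13.02, 13.14, 13.14
The 2 values of 11.5 occupy positions 1–2 → average rank (1+2)/2 = 1.5.
The 2 values of 13.14 occupy positions 4–5 → average rank (4+5)/2 = 4.5.

1.5, 1.5, 3, 4.5, 4.5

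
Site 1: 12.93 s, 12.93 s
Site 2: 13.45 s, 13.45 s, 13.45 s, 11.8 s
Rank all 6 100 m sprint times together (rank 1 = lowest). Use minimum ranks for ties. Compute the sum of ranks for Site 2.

13

Sorted (ascending): 11.8, 12.93, 12.93, 13.45, 13.45, 13.45
The 2 values of 12.93 occupy positions 2–3 → each gets rank 2.
The 3 values of 13.45 occupy positions 4–6 → each gets rank 4.
Site 2 values → pooled ranks: 13.45→4, 13.45→4, 13.45→4, 11.8→1
Rank sum = 4 + 4 + 4 + 1 = 13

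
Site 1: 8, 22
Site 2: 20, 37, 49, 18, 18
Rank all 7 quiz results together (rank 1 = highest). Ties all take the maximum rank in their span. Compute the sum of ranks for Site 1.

10

Sorted (descending): 49, 37, 22, 20, 18, 18, 8
The 2 values of 18 occupy positions 5–6 → each gets rank 6.
Site 1 values → pooled ranks: 8→7, 22→3
Rank sum = 7 + 3 = 10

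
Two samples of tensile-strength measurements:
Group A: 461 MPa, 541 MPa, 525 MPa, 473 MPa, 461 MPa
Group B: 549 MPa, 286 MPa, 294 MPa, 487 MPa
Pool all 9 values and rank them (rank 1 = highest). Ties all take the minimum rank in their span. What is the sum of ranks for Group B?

22

Sorted (descending): 549, 541, 525, 487, 473, 461, 461, 294, 286
The 2 values of 461 occupy positions 6–7 → each gets rank 6.
Group B values → pooled ranks: 549→1, 286→9, 294→8, 487→4
Rank sum = 1 + 9 + 8 + 4 = 22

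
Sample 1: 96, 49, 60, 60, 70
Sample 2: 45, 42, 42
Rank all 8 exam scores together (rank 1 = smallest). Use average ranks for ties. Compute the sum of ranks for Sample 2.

6

Sorted (ascending): 42, 42, 45, 49, 60, 60, 70, 96
The 2 values of 42 occupy positions 1–2 → average rank (1+2)/2 = 1.5.
The 2 values of 60 occupy positions 5–6 → average rank (5+6)/2 = 5.5.
Sample 2 values → pooled ranks: 45→3, 42→1.5, 42→1.5
Rank sum = 3 + 1.5 + 1.5 = 6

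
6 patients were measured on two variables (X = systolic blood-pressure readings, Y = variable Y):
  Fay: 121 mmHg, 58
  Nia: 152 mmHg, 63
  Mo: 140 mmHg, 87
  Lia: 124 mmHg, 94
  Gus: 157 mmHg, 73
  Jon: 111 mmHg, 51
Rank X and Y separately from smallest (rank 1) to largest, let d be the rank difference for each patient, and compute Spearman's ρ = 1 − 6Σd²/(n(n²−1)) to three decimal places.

0.486

Ranks of variable 1: 2, 5, 4, 3, 6, 1
Ranks of variable 2: 2, 3, 5, 6, 4, 1
d = r₁ − r₂: 0, 2, -1, -3, 2, 0
d²: 0, 4, 1, 9, 4, 0; Σd² = 18
ρ = 1 − 6·18/(6·35) = 1 − 108/210 = 0.486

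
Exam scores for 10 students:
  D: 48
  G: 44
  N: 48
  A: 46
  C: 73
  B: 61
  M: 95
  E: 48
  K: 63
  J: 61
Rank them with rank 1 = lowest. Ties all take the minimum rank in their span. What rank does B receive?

Sorted (ascending): 44, 46, 48, 48, 48, 61, 61, 63, 73, 95
The 3 values of 48 occupy positions 3–5 → each gets rank 3.
The 2 values of 61 occupy positions 6–7 → each gets rank 6.
B has value 61 → rank 6.

6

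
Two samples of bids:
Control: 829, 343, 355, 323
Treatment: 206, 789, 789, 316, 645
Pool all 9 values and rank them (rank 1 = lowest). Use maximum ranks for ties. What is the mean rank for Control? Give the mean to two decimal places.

Sorted (ascending): 206, 316, 323, 343, 355, 645, 789, 789, 829
The 2 values of 789 occupy positions 7–8 → each gets rank 8.
Control values → pooled ranks: 829→9, 343→4, 355→5, 323→3
Mean rank = (9 + 4 + 5 + 3) / 4 = 5.25

5.25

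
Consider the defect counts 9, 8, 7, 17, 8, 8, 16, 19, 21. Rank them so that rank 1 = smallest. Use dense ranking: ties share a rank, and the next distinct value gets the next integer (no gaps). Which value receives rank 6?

Sorted (ascending): 7, 8, 8, 8, 9, 16, 17, 19, 21
The 3 values of 8 share dense rank 2.
Remaining distinct values take the next consecutive integers.
Rank 6 → value 19.

19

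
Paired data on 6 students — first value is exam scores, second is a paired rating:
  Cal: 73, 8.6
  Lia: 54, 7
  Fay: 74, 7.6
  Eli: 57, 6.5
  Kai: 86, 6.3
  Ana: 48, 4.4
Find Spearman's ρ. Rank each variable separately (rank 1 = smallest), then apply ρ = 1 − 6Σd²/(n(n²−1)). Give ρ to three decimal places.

Ranks of variable 1: 4, 2, 5, 3, 6, 1
Ranks of variable 2: 6, 4, 5, 3, 2, 1
d = r₁ − r₂: -2, -2, 0, 0, 4, 0
d²: 4, 4, 0, 0, 16, 0; Σd² = 24
ρ = 1 − 6·24/(6·35) = 1 − 144/210 = 0.314

0.314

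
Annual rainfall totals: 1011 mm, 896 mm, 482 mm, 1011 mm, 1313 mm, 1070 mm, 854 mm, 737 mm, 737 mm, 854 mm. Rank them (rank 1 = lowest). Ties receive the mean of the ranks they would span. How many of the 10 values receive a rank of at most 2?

1

Sorted (ascending): 482, 737, 737, 854, 854, 896, 1011, 1011, 1070, 1313
The 2 values of 737 occupy positions 2–3 → average rank (2+3)/2 = 2.5.
The 2 values of 854 occupy positions 4–5 → average rank (4+5)/2 = 4.5.
The 2 values of 1011 occupy positions 7–8 → average rank (7+8)/2 = 7.5.
Ranks ≤ 2: {1} → 1 value.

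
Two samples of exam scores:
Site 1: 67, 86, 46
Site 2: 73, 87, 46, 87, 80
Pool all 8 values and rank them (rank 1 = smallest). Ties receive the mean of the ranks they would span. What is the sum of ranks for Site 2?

25.5

Sorted (ascending): 46, 46, 67, 73, 80, 86, 87, 87
The 2 values of 46 occupy positions 1–2 → average rank (1+2)/2 = 1.5.
The 2 values of 87 occupy positions 7–8 → average rank (7+8)/2 = 7.5.
Site 2 values → pooled ranks: 73→4, 87→7.5, 46→1.5, 87→7.5, 80→5
Rank sum = 4 + 7.5 + 1.5 + 7.5 + 5 = 25.5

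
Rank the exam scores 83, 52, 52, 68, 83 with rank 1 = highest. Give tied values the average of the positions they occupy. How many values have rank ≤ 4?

3

Sorted (descending): 83, 83, 68, 52, 52
The 2 values of 83 occupy positions 1–2 → average rank (1+2)/2 = 1.5.
The 2 values of 52 occupy positions 4–5 → average rank (4+5)/2 = 4.5.
Ranks ≤ 4: {1.5, 1.5, 3} → 3 values.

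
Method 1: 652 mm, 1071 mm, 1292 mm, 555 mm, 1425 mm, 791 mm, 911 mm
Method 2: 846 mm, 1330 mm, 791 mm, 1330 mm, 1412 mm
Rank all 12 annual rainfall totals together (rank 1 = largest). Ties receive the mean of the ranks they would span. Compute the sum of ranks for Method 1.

51.5

Sorted (descending): 1425, 1412, 1330, 1330, 1292, 1071, 911, 846, 791, 791, 652, 555
The 2 values of 1330 occupy positions 3–4 → average rank (3+4)/2 = 3.5.
The 2 values of 791 occupy positions 9–10 → average rank (9+10)/2 = 9.5.
Method 1 values → pooled ranks: 652→11, 1071→6, 1292→5, 555→12, 1425→1, 791→9.5, 911→7
Rank sum = 11 + 6 + 5 + 12 + 1 + 9.5 + 7 = 51.5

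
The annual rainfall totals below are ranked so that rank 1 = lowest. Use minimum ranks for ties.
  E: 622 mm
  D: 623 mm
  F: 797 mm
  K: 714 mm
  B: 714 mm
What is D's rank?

2

Sorted (ascending): 622, 623, 714, 714, 797
The 2 values of 714 occupy positions 3–4 → each gets rank 3.
D has value 623 mm → rank 2.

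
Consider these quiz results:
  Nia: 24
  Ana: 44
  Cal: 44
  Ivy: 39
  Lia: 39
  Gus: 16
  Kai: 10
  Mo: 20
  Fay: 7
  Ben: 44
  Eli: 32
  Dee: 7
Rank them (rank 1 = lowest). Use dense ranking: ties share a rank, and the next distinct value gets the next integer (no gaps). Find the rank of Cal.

8

Sorted (ascending): 7, 7, 10, 16, 20, 24, 32, 39, 39, 44, 44, 44
The 2 values of 7 share dense rank 1.
The 2 values of 39 share dense rank 7.
The 3 values of 44 share dense rank 8.
Remaining distinct values take the next consecutive integers.
Cal has value 44 → rank 8.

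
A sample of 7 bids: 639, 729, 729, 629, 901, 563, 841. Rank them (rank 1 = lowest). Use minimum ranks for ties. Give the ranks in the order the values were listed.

Sorted (ascending): 563, 629, 639, 729, 729, 841, 901
The 2 values of 729 occupy positions 4–5 → each gets rank 4.

3, 4, 4, 2, 7, 1, 6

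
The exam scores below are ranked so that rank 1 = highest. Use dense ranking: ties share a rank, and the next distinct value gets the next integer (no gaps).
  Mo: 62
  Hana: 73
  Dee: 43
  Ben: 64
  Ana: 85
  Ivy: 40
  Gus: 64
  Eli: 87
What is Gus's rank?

Sorted (descending): 87, 85, 73, 64, 64, 62, 43, 40
The 2 values of 64 share dense rank 4.
Remaining distinct values take the next consecutive integers.
Gus has value 64 → rank 4.

4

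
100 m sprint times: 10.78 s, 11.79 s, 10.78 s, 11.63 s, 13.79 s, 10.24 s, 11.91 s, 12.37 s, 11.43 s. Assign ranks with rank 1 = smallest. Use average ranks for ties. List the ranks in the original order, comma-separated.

2.5, 6, 2.5, 5, 9, 1, 7, 8, 4

Sorted (ascending): 10.24, 10.78, 10.78, 11.43, 11.63, 11.79, 11.91, 12.37, 13.79
The 2 values of 10.78 occupy positions 2–3 → average rank (2+3)/2 = 2.5.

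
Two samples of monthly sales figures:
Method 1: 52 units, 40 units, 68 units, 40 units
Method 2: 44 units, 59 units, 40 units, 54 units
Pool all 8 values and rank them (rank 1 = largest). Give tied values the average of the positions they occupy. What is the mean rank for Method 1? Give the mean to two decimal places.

Sorted (descending): 68, 59, 54, 52, 44, 40, 40, 40
The 3 values of 40 occupy positions 6–8 → average rank 7.
Method 1 values → pooled ranks: 52→4, 40→7, 68→1, 40→7
Mean rank = (4 + 7 + 1 + 7) / 4 = 4.75

4.75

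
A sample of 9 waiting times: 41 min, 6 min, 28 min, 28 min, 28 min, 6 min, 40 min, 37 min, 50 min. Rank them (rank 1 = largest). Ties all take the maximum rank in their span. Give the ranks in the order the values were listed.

2, 9, 7, 7, 7, 9, 3, 4, 1

Sorted (descending): 50, 41, 40, 37, 28, 28, 28, 6, 6
The 3 values of 28 occupy positions 5–7 → each gets rank 7.
The 2 values of 6 occupy positions 8–9 → each gets rank 9.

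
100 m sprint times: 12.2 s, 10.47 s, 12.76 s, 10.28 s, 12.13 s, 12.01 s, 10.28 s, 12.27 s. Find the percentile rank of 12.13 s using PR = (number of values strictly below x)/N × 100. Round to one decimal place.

50.0

N = 8.
Strictly below 12.13: 4. Equal to 12.13: 1.
PR = 4/8 × 100 = 50.0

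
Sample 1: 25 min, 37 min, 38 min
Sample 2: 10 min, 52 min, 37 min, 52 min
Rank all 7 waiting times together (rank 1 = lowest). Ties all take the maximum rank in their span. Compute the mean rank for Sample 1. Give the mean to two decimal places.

3.67

Sorted (ascending): 10, 25, 37, 37, 38, 52, 52
The 2 values of 37 occupy positions 3–4 → each gets rank 4.
The 2 values of 52 occupy positions 6–7 → each gets rank 7.
Sample 1 values → pooled ranks: 25→2, 37→4, 38→5
Mean rank = (2 + 4 + 5) / 3 = 3.67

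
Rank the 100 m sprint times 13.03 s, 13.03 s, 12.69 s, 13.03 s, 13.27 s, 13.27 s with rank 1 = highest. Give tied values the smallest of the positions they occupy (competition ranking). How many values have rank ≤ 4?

5

Sorted (descending): 13.27, 13.27, 13.03, 13.03, 13.03, 12.69
The 2 values of 13.27 occupy positions 1–2 → each gets rank 1.
The 3 values of 13.03 occupy positions 3–5 → each gets rank 3.
Ranks ≤ 4: {1, 1, 3, 3, 3} → 5 values.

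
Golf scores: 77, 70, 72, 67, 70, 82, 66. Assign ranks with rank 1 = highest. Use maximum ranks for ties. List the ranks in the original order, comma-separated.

2, 5, 3, 6, 5, 1, 7

Sorted (descending): 82, 77, 72, 70, 70, 67, 66
The 2 values of 70 occupy positions 4–5 → each gets rank 5.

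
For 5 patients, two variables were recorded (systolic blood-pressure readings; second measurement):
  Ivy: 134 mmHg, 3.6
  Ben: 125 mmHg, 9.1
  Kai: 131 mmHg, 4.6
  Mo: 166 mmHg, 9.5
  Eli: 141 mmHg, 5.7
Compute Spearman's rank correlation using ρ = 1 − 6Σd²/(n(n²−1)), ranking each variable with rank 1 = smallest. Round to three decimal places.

Ranks of variable 1: 3, 1, 2, 5, 4
Ranks of variable 2: 1, 4, 2, 5, 3
d = r₁ − r₂: 2, -3, 0, 0, 1
d²: 4, 9, 0, 0, 1; Σd² = 14
ρ = 1 − 6·14/(5·24) = 1 − 84/120 = 0.300

0.300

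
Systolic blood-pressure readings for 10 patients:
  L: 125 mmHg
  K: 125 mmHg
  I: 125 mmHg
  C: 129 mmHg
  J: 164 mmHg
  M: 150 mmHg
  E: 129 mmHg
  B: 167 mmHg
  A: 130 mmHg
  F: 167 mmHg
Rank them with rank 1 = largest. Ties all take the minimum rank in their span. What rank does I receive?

Sorted (descending): 167, 167, 164, 150, 130, 129, 129, 125, 125, 125
The 2 values of 167 occupy positions 1–2 → each gets rank 1.
The 2 values of 129 occupy positions 6–7 → each gets rank 6.
The 3 values of 125 occupy positions 8–10 → each gets rank 8.
I has value 125 mmHg → rank 8.

8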